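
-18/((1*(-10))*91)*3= 27/455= 0.06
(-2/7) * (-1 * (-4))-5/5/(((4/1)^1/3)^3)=-701/448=-1.56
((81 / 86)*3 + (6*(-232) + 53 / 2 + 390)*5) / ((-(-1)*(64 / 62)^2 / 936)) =-23568032007 / 5504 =-4281982.56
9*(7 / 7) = 9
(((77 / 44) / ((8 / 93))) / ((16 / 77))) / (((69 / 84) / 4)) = 350889 / 736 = 476.75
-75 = -75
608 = 608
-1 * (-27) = 27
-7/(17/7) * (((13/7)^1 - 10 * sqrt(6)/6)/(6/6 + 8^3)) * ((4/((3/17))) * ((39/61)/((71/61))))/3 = -4732/109269 + 12740 * sqrt(6)/327807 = 0.05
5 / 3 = 1.67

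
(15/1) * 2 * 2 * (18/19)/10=108/19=5.68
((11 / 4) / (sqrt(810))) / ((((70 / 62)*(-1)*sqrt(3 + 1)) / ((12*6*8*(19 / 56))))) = -6479*sqrt(10) / 2450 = -8.36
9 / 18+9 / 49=67 / 98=0.68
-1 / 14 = -0.07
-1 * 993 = -993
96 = 96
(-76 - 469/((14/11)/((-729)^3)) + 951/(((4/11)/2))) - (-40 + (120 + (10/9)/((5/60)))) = 428293365773/3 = 142764455257.67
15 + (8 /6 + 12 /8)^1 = 107 /6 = 17.83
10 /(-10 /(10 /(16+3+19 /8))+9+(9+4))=16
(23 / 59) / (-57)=-23 / 3363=-0.01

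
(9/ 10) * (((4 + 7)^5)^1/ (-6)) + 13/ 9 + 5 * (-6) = -4353517/ 180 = -24186.21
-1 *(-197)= 197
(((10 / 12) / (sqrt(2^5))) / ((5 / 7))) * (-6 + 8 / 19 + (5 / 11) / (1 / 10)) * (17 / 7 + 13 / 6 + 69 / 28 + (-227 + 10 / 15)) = 55257 * sqrt(2) / 1672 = 46.74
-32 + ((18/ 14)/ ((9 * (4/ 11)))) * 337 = 2811/ 28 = 100.39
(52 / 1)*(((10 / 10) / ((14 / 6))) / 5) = 156 / 35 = 4.46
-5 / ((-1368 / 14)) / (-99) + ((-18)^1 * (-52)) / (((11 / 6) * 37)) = 13.80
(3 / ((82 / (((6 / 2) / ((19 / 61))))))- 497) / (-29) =773777 / 45182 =17.13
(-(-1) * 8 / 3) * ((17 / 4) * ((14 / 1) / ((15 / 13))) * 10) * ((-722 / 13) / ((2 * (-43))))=343672 / 387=888.04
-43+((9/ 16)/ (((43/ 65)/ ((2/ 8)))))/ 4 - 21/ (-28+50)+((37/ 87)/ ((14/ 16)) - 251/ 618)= -110948565593/ 2531828992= -43.82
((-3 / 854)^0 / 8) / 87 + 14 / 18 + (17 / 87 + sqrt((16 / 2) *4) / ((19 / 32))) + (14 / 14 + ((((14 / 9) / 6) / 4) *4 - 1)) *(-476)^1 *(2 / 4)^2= -187151 / 6264 + 128 *sqrt(2) / 19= -20.35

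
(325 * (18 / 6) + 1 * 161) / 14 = 568 / 7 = 81.14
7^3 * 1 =343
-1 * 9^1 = -9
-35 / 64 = -0.55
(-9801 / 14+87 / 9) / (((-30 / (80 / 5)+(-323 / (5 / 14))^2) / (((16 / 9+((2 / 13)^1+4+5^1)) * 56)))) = -29669730400 / 57419211447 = -0.52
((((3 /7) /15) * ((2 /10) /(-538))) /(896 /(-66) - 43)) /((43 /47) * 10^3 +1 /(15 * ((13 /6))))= 6721 /32754411525780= 0.00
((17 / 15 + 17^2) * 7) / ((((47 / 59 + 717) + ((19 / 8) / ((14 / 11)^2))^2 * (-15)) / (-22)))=-8838143541248 / 135607017975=-65.17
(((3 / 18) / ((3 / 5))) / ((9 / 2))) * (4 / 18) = 10 / 729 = 0.01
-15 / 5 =-3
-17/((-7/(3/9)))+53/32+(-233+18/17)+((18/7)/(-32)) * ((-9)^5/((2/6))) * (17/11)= 2735719285/125664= 21770.11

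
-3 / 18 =-1 / 6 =-0.17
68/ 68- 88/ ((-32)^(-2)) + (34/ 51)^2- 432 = -814883/ 9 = -90542.56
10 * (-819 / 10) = -819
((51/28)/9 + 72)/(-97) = -6065/8148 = -0.74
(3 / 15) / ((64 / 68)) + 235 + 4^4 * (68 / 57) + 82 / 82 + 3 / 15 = 541.82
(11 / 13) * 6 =66 / 13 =5.08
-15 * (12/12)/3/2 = -5/2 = -2.50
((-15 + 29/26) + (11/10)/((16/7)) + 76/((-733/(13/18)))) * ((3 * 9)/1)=-554835849/1524640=-363.91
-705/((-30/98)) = 2303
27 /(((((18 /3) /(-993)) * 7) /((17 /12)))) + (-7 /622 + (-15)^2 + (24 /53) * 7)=-676.18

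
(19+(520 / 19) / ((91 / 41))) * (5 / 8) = 20835 / 1064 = 19.58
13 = 13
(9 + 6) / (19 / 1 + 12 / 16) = 60 / 79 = 0.76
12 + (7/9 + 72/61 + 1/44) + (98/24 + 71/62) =19.21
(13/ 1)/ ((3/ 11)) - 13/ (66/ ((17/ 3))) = 9217/ 198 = 46.55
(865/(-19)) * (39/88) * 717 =-24187995/1672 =-14466.50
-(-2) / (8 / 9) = 9 / 4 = 2.25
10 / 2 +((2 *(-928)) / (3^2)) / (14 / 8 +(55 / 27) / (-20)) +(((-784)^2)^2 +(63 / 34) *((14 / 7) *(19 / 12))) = 2286457693237995 / 6052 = 377801998221.74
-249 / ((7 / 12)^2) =-35856 / 49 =-731.76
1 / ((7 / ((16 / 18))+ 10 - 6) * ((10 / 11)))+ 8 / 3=3932 / 1425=2.76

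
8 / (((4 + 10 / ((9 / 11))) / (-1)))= -36 / 73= -0.49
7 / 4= 1.75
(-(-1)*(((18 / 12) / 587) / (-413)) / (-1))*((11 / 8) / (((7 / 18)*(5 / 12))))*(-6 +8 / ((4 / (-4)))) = -891 / 1212155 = -0.00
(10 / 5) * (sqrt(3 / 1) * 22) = 44 * sqrt(3) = 76.21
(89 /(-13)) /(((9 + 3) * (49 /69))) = -2047 /2548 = -0.80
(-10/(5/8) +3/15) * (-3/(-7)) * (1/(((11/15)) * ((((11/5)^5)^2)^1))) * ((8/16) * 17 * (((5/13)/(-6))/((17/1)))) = 11572265625/103853448102404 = 0.00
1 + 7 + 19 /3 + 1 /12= 173 /12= 14.42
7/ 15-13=-188/ 15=-12.53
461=461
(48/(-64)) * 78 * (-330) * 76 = 1467180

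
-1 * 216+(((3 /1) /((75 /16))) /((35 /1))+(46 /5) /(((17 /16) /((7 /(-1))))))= -4114328 /14875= -276.59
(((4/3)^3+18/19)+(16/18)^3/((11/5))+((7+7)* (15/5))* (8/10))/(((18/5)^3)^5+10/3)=12367169189453125/73423209033291746178693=0.00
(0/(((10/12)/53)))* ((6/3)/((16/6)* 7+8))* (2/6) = 0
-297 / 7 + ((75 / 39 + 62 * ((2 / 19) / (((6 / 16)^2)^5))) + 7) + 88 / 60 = 60564158573939 / 510478605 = 118641.91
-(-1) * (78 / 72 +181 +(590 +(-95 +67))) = 8929 / 12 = 744.08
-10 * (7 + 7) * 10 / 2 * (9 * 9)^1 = -56700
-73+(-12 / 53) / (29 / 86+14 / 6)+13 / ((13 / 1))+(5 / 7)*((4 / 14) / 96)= -6191034055 / 85887984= -72.08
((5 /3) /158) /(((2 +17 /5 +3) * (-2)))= -25 /39816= -0.00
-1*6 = -6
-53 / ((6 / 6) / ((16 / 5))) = -848 / 5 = -169.60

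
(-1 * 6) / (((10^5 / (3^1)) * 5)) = -9 / 250000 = -0.00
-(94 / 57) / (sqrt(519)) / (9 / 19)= -94*sqrt(519) / 14013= -0.15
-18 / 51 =-6 / 17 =-0.35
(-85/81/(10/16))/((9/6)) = -272/243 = -1.12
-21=-21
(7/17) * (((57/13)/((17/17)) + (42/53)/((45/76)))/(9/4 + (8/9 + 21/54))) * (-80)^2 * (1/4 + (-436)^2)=1208914334073600/1487551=812687655.13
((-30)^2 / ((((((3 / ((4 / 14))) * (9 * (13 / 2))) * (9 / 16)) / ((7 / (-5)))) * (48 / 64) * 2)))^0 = 1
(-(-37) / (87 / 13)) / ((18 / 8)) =1924 / 783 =2.46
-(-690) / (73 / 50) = 34500 / 73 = 472.60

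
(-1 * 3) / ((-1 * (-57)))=-0.05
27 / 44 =0.61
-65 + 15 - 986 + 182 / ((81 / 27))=-2926 / 3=-975.33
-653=-653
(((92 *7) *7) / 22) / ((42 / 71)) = 11431 / 33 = 346.39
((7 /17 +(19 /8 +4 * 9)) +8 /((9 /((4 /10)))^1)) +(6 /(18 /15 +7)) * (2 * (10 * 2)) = 17165591 /250920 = 68.41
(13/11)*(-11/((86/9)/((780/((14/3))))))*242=-16563690/301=-55028.87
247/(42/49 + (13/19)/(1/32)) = 32851/3026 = 10.86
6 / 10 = 3 / 5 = 0.60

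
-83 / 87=-0.95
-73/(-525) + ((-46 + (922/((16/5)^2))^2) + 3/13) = 901432487041/111820800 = 8061.40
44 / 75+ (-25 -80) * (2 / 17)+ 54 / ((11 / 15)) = 867728 / 14025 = 61.87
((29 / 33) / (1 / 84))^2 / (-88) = -82418 / 1331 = -61.92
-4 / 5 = -0.80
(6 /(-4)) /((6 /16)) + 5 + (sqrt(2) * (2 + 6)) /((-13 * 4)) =1 - 2 * sqrt(2) /13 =0.78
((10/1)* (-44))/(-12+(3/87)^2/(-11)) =4070440/111013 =36.67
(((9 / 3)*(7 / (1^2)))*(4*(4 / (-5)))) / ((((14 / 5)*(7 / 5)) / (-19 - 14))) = 3960 / 7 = 565.71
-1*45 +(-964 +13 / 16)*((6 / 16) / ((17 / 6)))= -187659 / 1088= -172.48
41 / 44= 0.93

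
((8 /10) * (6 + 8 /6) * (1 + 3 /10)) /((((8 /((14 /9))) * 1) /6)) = 2002 /225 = 8.90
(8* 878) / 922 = 3512 / 461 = 7.62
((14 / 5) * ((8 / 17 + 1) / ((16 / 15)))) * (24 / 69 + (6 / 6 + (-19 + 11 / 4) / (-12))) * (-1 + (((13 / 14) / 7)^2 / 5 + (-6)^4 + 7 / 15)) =2783518363025 / 205997568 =13512.38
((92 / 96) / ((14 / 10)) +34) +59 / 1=15739 / 168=93.68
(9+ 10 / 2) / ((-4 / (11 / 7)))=-11 / 2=-5.50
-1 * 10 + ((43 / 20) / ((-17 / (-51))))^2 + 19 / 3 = 45523 / 1200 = 37.94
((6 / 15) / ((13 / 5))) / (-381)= -2 / 4953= -0.00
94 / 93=1.01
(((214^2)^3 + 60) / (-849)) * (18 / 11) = -576280455110376 / 3113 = -185120608773.01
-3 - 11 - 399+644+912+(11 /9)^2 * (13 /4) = 371905 /324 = 1147.85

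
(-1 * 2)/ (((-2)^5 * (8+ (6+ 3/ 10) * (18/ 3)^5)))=0.00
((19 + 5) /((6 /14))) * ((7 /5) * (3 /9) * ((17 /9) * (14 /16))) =5831 /135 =43.19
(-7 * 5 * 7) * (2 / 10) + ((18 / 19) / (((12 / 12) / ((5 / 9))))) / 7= -6507 / 133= -48.92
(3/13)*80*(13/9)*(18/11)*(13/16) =390/11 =35.45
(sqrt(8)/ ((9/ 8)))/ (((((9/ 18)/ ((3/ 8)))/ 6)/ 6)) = 48*sqrt(2) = 67.88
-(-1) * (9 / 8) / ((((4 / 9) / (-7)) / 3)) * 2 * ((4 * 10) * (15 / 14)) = -18225 / 4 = -4556.25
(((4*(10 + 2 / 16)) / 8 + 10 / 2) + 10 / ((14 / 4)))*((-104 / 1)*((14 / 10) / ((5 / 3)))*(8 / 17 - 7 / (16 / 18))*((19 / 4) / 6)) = 359910863 / 54400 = 6616.01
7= 7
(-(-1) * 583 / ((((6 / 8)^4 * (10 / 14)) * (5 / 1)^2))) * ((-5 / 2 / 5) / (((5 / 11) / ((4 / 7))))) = -3283456 / 50625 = -64.86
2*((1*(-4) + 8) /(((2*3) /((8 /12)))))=8 /9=0.89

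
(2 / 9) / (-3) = -2 / 27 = -0.07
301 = 301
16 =16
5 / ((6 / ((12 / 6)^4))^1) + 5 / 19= 775 / 57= 13.60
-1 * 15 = -15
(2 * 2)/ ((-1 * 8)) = -1/ 2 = -0.50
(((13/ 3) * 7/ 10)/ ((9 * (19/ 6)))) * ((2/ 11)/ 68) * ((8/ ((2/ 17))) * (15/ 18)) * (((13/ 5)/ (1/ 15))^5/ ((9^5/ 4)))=135150652/ 1371249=98.56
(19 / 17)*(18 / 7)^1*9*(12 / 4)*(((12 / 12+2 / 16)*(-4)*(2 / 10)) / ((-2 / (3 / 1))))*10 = 1047.55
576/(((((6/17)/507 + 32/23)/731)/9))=125203317408/45991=2722343.88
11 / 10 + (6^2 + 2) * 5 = 1911 / 10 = 191.10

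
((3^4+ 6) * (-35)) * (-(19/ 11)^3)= 20885655/ 1331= 15691.70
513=513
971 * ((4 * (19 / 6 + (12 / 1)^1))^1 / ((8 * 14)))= 525.96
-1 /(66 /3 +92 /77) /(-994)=11 /253612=0.00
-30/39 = -10/13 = -0.77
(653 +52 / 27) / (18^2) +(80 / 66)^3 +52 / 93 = 1574256455 / 360951228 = 4.36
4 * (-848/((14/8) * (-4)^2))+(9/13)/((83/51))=-911779/7553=-120.72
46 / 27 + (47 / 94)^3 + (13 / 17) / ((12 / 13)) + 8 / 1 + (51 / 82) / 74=59411579 / 5570424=10.67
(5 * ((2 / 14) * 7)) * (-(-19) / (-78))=-95 / 78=-1.22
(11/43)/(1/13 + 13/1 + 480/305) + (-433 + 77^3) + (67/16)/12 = 21874164907537/47959104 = 456100.37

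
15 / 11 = 1.36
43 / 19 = 2.26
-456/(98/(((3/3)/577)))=-228/28273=-0.01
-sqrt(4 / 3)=-2* sqrt(3) / 3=-1.15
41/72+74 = 5369/72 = 74.57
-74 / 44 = -37 / 22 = -1.68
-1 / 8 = -0.12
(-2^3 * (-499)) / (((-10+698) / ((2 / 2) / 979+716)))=349781535 / 84194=4154.47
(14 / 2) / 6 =7 / 6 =1.17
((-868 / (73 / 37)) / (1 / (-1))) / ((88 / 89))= 714581 / 1606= 444.94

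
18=18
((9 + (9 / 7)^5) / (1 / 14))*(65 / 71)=27340560 / 170471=160.38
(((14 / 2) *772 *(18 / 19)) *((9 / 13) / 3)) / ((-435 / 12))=-1167264 / 35815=-32.59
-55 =-55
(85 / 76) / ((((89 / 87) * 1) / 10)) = 36975 / 3382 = 10.93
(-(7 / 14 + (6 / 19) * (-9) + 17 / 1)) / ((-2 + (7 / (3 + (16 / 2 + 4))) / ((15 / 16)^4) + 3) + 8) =-1.53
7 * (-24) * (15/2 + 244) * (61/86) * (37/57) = -15893794/817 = -19453.85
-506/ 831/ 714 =-253/ 296667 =-0.00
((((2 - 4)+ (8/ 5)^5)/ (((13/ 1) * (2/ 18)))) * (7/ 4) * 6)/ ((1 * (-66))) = -0.93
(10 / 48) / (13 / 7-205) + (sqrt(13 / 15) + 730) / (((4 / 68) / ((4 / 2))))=34 * sqrt(195) / 15 + 847056925 / 34128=24851.65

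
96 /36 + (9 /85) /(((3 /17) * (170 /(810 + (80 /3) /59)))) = 16631 /3009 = 5.53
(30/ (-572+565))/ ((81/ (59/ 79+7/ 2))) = -3355/ 14931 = -0.22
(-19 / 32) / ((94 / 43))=-817 / 3008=-0.27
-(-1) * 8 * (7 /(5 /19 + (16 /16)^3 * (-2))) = -1064 /33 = -32.24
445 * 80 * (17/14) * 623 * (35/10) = 94259900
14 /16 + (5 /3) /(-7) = 107 /168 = 0.64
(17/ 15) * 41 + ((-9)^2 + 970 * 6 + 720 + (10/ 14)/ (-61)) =42705049/ 6405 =6667.45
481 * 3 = 1443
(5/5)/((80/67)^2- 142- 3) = -4489/644505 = -0.01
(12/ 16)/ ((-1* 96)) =-1/ 128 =-0.01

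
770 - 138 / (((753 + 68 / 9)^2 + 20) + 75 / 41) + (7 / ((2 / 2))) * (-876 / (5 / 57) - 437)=-69345304329837 / 960543760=-72193.80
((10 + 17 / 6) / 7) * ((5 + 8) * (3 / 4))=143 / 8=17.88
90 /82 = 45 /41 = 1.10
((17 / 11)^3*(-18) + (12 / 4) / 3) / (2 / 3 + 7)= -261309 / 30613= -8.54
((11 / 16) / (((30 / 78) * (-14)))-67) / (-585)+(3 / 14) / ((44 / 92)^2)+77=2062622381 / 26426400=78.05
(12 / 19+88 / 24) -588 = -583.70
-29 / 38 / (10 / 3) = -87 / 380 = -0.23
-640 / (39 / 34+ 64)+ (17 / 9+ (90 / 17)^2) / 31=-316434953 / 35719533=-8.86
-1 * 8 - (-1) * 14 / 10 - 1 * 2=-43 / 5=-8.60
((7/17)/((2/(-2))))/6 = -7/102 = -0.07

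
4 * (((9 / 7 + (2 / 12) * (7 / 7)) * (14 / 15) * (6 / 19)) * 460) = 44896 / 57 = 787.65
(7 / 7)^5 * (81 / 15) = 5.40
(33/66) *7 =7/2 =3.50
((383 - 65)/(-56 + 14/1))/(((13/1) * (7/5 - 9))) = 265/3458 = 0.08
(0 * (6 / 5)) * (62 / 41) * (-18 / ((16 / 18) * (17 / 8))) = 0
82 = 82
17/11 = 1.55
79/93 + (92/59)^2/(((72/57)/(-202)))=-125603725/323733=-387.99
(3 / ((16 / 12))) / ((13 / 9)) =81 / 52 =1.56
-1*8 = -8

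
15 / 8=1.88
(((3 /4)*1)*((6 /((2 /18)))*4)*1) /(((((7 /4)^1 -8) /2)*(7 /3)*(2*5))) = -2.22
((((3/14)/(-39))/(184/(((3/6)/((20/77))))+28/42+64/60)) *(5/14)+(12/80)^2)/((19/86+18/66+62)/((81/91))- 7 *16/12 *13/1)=-40974745779/93186164216600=-0.00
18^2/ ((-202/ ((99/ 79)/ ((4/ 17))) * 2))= -136323/ 31916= -4.27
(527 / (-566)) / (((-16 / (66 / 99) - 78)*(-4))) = -0.00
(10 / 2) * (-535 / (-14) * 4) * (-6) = -32100 / 7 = -4585.71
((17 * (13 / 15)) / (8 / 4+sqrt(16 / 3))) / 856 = -221 / 8560+221 * sqrt(3) / 12840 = 0.00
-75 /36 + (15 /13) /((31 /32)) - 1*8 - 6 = -72019 /4836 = -14.89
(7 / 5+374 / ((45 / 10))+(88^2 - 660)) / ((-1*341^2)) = -322583 / 5232645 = -0.06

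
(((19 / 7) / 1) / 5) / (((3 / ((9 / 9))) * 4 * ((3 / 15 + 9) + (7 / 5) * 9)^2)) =95 / 998004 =0.00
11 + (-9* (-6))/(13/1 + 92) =403/35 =11.51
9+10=19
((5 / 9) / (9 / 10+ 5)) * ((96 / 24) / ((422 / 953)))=95300 / 112041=0.85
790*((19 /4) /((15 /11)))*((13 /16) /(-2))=-214643 /192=-1117.93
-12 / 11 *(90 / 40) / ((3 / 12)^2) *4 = -157.09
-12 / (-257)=12 / 257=0.05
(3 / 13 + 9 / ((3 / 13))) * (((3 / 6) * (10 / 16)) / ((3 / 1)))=4.09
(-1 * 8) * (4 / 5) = -32 / 5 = -6.40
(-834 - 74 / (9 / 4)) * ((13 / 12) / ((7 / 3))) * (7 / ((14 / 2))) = -50713 / 126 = -402.48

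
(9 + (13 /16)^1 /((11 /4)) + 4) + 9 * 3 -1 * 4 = 1597 /44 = 36.30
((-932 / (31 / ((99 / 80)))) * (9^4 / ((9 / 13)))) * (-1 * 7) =1530241713 / 620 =2468131.80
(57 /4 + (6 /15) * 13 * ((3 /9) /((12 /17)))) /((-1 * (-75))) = 0.22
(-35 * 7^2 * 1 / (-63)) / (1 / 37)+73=9722 / 9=1080.22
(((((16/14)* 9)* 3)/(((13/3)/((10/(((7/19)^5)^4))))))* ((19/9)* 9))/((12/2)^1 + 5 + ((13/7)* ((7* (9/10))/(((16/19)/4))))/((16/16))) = 185123101283722334910637663804800/19336299268699209038333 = 9573864094.22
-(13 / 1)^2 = -169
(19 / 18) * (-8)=-76 / 9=-8.44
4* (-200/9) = -800/9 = -88.89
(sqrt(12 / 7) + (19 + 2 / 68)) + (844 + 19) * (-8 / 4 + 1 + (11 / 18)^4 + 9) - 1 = 2 * sqrt(21) / 7 + 12567796423 / 1784592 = 7043.70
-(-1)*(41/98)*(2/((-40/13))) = -533/1960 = -0.27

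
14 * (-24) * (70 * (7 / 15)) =-10976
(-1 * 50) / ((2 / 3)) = -75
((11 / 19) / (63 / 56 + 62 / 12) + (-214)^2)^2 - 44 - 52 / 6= 51789197202468994 / 24693483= 2097281991.47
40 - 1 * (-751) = 791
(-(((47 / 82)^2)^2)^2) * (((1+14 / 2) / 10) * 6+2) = -404791873249937 / 5110352146637440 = -0.08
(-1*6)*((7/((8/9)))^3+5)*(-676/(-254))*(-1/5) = 1575.69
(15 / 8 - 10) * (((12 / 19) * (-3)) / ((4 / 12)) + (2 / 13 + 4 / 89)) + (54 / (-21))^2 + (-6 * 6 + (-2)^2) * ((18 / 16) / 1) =5031625 / 331436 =15.18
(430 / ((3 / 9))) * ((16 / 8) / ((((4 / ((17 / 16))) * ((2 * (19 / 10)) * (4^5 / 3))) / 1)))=164475 / 311296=0.53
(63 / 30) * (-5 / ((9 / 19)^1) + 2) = -539 / 30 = -17.97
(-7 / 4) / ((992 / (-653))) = 4571 / 3968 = 1.15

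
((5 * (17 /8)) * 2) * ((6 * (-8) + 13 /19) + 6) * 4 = -66725 /19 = -3511.84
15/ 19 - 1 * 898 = -17047/ 19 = -897.21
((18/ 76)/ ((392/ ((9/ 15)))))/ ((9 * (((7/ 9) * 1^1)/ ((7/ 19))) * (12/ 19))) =9/ 297920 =0.00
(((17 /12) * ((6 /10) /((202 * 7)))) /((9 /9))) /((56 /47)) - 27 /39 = -14242733 /20587840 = -0.69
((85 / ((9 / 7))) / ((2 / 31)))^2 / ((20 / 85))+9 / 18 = 5783707073 / 1296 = 4462736.94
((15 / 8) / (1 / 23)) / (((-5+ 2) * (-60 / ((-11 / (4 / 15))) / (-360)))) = 56925 / 16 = 3557.81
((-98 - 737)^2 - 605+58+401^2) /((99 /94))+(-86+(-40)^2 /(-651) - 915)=17469299359 /21483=813168.52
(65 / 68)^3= 274625 / 314432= 0.87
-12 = -12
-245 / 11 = -22.27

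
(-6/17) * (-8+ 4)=24/17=1.41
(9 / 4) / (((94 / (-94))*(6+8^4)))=-9 / 16408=-0.00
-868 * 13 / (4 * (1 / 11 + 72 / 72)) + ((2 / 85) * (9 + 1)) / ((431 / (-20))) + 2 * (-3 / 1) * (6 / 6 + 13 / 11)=-2513677123 / 967164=-2599.02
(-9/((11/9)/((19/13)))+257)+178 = 60666/143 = 424.24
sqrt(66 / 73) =sqrt(4818) / 73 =0.95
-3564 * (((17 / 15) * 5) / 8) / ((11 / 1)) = -459 / 2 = -229.50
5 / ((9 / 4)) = 20 / 9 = 2.22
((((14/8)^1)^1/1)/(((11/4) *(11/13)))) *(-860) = -78260/121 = -646.78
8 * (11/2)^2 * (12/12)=242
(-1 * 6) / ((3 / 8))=-16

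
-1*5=-5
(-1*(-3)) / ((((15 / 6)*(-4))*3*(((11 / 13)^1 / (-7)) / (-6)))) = -273 / 55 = -4.96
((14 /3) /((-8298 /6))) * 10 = -140 /4149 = -0.03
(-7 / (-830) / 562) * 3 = 21 / 466460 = 0.00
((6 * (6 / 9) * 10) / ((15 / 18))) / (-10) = -24 / 5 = -4.80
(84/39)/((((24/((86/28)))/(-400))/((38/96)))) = -20425/468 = -43.64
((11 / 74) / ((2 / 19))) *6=627 / 74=8.47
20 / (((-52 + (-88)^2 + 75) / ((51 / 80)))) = 17 / 10356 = 0.00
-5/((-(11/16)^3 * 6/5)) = 51200/3993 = 12.82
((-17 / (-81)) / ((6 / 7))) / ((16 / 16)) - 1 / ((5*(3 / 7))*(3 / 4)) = -917 / 2430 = -0.38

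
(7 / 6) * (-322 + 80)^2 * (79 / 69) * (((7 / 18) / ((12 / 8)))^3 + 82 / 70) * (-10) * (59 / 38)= -111780998105216 / 77413239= -1443951.96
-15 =-15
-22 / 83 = -0.27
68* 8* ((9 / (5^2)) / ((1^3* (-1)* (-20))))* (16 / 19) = 19584 / 2375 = 8.25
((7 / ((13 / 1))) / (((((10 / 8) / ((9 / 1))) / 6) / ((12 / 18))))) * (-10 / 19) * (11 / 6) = -3696 / 247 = -14.96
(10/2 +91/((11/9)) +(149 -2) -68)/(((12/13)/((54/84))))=9711/88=110.35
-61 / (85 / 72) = -4392 / 85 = -51.67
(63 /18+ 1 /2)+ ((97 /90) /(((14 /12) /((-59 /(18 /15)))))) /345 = 168157 /43470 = 3.87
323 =323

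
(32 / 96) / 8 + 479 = 11497 / 24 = 479.04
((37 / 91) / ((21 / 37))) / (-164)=-1369 / 313404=-0.00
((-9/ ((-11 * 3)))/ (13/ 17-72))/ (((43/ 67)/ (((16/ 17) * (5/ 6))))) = -0.00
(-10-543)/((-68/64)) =8848/17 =520.47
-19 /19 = -1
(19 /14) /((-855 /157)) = -157 /630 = -0.25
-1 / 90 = -0.01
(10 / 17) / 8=5 / 68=0.07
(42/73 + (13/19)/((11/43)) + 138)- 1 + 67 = 3162013/15257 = 207.25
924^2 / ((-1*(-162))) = 47432 / 9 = 5270.22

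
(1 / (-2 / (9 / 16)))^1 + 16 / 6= 229 / 96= 2.39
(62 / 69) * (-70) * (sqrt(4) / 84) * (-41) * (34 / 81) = 432140 / 16767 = 25.77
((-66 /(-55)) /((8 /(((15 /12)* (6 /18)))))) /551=1 /8816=0.00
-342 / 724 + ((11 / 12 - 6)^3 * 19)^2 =3366392525820469 / 540463104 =6228718.48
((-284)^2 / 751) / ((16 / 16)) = 80656 / 751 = 107.40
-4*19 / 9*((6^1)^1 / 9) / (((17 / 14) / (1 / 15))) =-2128 / 6885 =-0.31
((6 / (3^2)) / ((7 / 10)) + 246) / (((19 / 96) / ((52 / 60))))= 2157376 / 1995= 1081.39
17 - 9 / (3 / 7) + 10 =6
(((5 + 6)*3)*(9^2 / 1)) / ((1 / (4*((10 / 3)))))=35640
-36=-36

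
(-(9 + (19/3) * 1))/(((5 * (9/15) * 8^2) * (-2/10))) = 115/288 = 0.40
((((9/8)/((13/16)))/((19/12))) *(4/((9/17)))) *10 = 66.07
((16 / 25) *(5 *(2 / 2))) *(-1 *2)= -32 / 5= -6.40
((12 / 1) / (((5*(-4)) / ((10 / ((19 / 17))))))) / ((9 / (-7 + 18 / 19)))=3910 / 1083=3.61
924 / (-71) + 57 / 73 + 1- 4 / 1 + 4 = -58222 / 5183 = -11.23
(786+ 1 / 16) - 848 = -991 / 16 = -61.94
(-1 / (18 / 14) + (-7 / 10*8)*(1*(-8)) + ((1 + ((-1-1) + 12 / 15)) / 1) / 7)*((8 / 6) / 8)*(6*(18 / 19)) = 41.68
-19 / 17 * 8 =-152 / 17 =-8.94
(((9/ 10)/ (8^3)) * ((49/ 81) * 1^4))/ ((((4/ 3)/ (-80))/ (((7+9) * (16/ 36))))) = -49/ 108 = -0.45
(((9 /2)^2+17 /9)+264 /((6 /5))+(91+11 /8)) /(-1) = -24085 /72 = -334.51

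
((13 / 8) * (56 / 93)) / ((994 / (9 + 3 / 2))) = 91 / 8804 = 0.01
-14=-14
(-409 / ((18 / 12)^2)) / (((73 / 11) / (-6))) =35992 / 219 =164.35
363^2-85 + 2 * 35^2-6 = 134128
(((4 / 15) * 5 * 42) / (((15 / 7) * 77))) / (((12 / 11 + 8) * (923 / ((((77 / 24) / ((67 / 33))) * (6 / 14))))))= 0.00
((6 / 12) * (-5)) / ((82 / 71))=-355 / 164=-2.16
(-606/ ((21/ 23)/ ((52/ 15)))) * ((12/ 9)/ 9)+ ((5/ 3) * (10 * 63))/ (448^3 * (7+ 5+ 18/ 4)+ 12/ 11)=-175230904129807/ 514068775290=-340.87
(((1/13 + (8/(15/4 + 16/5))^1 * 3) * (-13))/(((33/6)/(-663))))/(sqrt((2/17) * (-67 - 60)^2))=127.00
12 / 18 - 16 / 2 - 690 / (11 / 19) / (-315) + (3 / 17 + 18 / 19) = -181007 / 74613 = -2.43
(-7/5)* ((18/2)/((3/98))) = -2058/5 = -411.60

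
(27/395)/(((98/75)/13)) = 5265/7742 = 0.68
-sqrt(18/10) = -3 * sqrt(5)/5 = -1.34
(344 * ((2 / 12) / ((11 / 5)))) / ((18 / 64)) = 27520 / 297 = 92.66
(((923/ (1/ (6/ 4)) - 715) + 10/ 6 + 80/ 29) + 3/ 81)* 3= 1055425/ 522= 2021.89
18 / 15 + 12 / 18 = 28 / 15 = 1.87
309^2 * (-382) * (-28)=1021264776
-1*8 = -8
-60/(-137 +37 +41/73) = 4380/7259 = 0.60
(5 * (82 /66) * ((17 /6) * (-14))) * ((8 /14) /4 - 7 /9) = 139400 /891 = 156.45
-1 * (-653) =653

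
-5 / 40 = -1 / 8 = -0.12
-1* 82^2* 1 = -6724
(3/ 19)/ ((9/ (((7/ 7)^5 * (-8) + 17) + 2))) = 11/ 57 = 0.19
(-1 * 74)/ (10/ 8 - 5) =296/ 15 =19.73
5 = 5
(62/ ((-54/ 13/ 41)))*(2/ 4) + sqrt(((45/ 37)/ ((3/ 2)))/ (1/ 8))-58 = -19655/ 54 + 4*sqrt(555)/ 37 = -361.43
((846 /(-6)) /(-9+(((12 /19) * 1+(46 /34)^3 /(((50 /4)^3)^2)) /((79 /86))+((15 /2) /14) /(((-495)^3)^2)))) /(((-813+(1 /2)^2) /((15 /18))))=-7435553632916531919521484375000 /427525346879997951738550580164033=-0.02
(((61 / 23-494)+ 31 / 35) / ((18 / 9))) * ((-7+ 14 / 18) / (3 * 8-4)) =394822 / 5175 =76.29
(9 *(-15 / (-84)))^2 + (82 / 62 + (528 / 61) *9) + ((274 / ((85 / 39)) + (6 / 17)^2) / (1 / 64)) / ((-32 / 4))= -1981456674569 / 2142276080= -924.93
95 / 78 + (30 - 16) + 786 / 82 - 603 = -1849073 / 3198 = -578.20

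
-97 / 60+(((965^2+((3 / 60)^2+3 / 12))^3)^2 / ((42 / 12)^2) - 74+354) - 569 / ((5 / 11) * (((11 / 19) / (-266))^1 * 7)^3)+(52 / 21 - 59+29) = 969605431577007387615543301396941518663024251207888163 / 18213888000000000000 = 53234401769518259232490250000000000.00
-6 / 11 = -0.55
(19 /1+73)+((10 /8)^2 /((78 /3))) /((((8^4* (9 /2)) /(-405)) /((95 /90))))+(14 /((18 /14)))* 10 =3080694913 /15335424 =200.89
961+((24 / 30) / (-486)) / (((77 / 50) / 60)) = 5993357 / 6237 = 960.94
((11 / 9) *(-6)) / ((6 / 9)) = -11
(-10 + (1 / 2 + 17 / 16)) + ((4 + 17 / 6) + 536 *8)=205747 / 48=4286.40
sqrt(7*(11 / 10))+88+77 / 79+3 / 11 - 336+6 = -209214 / 869+sqrt(770) / 10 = -237.98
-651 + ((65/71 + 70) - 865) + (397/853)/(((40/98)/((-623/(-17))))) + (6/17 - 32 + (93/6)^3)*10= 21511361331/605630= 35518.98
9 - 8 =1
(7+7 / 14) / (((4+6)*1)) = 3 / 4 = 0.75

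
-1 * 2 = -2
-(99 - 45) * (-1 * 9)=486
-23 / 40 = -0.58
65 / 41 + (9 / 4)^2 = 4361 / 656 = 6.65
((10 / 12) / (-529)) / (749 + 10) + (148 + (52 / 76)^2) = 129118708597 / 869672826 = 148.47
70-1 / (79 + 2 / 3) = 16727 / 239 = 69.99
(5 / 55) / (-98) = -1 / 1078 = -0.00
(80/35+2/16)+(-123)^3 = -104208417/56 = -1860864.59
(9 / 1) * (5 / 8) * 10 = 225 / 4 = 56.25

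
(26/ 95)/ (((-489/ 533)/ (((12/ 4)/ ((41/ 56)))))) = -18928/ 15485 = -1.22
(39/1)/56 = 39/56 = 0.70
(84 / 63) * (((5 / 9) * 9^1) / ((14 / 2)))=20 / 21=0.95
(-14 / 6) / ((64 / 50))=-175 / 96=-1.82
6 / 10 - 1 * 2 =-7 / 5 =-1.40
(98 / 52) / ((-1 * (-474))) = 49 / 12324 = 0.00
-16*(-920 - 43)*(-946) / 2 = -7287984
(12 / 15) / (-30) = -2 / 75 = -0.03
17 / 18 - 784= -14095 / 18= -783.06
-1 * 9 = -9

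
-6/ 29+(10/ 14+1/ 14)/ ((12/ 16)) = 512/ 609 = 0.84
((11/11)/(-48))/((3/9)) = -1/16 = -0.06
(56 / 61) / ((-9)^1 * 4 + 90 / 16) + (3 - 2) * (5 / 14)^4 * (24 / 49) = -77620379 / 3487822254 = -0.02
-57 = -57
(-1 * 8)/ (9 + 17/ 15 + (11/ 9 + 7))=-180/ 413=-0.44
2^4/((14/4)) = 32/7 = 4.57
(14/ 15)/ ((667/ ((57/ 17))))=266/ 56695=0.00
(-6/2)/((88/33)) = -9/8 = -1.12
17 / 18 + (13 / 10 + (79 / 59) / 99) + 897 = 26262829 / 29205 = 899.26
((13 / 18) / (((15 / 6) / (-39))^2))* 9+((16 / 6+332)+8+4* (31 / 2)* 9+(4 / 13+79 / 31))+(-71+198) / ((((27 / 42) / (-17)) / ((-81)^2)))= -665925319561 / 30225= -22032268.64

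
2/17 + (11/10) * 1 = 207/170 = 1.22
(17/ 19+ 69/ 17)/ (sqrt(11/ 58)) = 1600 * sqrt(638)/ 3553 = 11.37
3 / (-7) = -3 / 7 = -0.43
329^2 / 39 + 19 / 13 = 108298 / 39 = 2776.87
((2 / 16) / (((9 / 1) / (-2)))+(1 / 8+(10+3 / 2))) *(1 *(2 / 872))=835 / 31392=0.03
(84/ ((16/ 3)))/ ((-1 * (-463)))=0.03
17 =17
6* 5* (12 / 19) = 360 / 19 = 18.95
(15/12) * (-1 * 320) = -400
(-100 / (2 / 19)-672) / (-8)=811 / 4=202.75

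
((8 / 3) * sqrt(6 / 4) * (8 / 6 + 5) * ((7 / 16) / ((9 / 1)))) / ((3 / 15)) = 665 * sqrt(6) / 324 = 5.03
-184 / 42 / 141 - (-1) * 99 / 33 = 8791 / 2961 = 2.97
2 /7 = 0.29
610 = 610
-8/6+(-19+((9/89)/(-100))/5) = -2714527/133500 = -20.33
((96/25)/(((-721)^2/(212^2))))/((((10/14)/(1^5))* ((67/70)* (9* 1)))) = 2876416/53310225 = 0.05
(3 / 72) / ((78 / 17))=17 / 1872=0.01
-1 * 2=-2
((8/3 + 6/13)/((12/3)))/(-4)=-61/312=-0.20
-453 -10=-463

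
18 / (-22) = -9 / 11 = -0.82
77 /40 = 1.92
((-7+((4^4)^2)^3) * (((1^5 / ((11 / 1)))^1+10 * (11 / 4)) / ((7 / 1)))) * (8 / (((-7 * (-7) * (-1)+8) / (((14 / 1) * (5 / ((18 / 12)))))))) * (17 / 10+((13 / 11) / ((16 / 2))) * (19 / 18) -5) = 1418156031936208514881 / 44649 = 31762324619503427.06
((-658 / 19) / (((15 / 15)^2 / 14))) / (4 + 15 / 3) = -53.87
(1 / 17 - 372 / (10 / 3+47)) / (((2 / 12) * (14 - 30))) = 56463 / 20536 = 2.75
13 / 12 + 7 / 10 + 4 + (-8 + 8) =347 / 60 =5.78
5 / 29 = 0.17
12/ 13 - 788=-10232/ 13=-787.08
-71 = -71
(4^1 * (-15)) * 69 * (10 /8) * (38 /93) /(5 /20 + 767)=-87400 /31713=-2.76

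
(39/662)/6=13/1324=0.01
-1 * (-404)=404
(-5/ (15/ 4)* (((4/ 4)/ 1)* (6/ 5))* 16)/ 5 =-128/ 25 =-5.12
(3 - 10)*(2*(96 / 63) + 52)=-1156 / 3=-385.33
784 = 784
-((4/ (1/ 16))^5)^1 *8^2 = -68719476736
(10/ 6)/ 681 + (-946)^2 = 1828313393/ 2043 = 894916.00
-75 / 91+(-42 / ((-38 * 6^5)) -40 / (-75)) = -0.29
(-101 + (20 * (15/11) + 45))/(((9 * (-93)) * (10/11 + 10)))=0.00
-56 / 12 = -14 / 3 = -4.67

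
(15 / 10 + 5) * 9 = 117 / 2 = 58.50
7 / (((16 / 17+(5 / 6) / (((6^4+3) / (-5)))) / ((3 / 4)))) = 1391229 / 248558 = 5.60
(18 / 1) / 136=9 / 68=0.13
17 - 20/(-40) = 35/2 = 17.50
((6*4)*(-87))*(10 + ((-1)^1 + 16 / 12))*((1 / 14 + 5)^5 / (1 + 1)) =-4866006559647 / 134456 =-36190326.65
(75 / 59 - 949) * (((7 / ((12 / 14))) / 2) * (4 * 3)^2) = -32878608 / 59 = -557264.54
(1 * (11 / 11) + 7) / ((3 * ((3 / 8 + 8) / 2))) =128 / 201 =0.64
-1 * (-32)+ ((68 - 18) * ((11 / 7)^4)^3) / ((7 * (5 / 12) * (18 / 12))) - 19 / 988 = 13216988471466201 / 5038228541164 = 2623.34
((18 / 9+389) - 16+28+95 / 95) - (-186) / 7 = 3014 / 7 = 430.57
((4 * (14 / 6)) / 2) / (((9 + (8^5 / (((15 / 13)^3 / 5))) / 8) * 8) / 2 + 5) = 450 / 5146189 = 0.00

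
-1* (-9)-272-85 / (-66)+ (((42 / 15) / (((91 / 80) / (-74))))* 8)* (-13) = 1233031 / 66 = 18682.29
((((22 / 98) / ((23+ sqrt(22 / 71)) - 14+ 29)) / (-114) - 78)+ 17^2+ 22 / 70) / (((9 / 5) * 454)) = 55 * sqrt(1562) / 2339546238792+ 15920196727 / 61567006284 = 0.26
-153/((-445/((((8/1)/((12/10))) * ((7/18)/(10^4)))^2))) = 833/36045000000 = 0.00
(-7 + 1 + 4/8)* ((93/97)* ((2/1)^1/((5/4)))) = -4092/485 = -8.44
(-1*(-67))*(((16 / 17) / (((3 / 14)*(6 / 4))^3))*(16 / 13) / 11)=376520704 / 1772199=212.46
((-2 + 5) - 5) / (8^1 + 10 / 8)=-8 / 37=-0.22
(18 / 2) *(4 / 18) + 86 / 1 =88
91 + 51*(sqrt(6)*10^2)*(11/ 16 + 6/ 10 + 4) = 91 + 107865*sqrt(6)/ 4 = 66144.55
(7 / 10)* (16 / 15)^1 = 56 / 75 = 0.75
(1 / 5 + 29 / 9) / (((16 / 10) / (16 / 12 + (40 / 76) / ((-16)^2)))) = 750211 / 262656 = 2.86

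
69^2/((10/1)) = 4761/10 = 476.10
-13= -13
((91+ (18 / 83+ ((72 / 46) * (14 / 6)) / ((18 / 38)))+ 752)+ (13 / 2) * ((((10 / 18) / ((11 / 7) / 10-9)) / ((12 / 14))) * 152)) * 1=24838463189 / 31905117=778.51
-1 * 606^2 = -367236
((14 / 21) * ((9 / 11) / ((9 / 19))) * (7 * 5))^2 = 1768900 / 1089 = 1624.33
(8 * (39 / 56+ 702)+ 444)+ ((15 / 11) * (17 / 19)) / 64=6065.59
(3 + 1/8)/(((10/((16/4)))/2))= 5/2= 2.50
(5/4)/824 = 5/3296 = 0.00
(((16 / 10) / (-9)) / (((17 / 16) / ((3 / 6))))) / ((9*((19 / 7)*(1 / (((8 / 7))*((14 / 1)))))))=-0.05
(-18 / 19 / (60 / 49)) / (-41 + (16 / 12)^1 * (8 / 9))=0.02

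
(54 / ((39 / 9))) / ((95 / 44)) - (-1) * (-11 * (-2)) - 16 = 11.77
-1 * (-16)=16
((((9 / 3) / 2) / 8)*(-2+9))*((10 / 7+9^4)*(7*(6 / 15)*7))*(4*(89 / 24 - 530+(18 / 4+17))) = -5453962199 / 16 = -340872637.44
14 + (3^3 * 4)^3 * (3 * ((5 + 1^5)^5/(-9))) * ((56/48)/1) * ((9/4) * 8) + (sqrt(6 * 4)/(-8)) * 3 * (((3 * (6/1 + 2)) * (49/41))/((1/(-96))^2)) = -68569129196.99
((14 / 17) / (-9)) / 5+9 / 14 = 6689 / 10710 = 0.62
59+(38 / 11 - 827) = -8410 / 11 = -764.55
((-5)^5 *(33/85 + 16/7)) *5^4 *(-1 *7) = 621484375/17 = 36557904.41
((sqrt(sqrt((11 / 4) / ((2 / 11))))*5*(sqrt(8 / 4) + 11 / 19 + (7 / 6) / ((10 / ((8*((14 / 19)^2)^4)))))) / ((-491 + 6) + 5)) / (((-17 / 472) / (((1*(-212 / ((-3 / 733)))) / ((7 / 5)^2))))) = 11460455*sqrt(11)*2^(1 / 4)*(168149883719 + 254753445615*sqrt(2)) / 763954632710262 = 31265.98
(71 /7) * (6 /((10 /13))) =2769 /35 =79.11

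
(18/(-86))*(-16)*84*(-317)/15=-1278144/215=-5944.86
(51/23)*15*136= 104040/23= 4523.48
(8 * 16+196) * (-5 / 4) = -405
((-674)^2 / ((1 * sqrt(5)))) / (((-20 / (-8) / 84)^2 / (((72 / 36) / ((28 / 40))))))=7326563328 * sqrt(5) / 25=655307745.71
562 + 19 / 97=54533 / 97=562.20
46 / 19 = 2.42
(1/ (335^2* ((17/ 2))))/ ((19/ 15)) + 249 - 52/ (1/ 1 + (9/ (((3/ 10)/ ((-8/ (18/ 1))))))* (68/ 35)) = 952027953603/ 3791611405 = 251.09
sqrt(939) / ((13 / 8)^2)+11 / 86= 11 / 86+64*sqrt(939) / 169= 11.73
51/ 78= 17/ 26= 0.65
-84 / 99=-28 / 33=-0.85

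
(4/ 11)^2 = 16/ 121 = 0.13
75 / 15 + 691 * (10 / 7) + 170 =8135 / 7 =1162.14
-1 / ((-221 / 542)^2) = -293764 / 48841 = -6.01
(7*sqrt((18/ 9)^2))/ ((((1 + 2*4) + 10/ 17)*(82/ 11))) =1309/ 6683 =0.20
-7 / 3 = -2.33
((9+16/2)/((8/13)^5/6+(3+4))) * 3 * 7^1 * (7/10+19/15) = 7820544459/78135370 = 100.09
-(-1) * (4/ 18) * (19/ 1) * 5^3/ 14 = 2375/ 63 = 37.70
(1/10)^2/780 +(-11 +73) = 4836001/78000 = 62.00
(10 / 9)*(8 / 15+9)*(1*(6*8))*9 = 4576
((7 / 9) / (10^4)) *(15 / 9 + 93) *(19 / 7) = 1349 / 67500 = 0.02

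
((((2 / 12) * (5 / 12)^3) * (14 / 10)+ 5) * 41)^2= 42309.21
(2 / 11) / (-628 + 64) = -1 / 3102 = -0.00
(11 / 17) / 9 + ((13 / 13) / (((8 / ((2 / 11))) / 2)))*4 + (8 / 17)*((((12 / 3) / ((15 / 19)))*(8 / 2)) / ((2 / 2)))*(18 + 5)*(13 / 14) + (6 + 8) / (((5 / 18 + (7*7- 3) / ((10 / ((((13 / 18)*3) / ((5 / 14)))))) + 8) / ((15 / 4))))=197002843036 / 959150115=205.39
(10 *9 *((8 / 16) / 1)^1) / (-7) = -45 / 7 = -6.43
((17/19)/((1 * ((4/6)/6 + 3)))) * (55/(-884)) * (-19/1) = 495/1456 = 0.34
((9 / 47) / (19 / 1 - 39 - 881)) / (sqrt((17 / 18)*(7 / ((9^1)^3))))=-729*sqrt(238) / 5039293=-0.00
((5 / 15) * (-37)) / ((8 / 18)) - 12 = -159 / 4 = -39.75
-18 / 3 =-6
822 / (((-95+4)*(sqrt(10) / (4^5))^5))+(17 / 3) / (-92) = -115686215428079616*sqrt(10) / 11375 - 17 / 276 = -32161049198913.70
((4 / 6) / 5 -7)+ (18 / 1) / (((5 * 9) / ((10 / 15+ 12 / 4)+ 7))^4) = -251321473 / 36905625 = -6.81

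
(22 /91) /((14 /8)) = 88 /637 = 0.14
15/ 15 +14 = 15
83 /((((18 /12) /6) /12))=3984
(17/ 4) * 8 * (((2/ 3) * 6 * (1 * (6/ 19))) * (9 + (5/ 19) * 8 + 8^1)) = 296208/ 361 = 820.52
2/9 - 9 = -79/9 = -8.78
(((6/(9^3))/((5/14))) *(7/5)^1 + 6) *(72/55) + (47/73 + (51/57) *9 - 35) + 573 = 554.59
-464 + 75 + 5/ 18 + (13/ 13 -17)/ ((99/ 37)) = -78151/ 198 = -394.70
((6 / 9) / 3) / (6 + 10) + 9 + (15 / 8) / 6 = 1343 / 144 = 9.33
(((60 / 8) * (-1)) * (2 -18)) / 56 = 15 / 7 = 2.14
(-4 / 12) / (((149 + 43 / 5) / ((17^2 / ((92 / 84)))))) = -10115 / 18124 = -0.56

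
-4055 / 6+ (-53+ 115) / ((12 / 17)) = -588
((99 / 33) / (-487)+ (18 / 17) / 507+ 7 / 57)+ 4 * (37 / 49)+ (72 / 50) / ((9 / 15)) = 5.54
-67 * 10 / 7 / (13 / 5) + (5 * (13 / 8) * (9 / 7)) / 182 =-374615 / 10192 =-36.76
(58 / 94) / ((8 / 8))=29 / 47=0.62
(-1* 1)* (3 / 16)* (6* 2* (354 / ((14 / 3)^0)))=-1593 / 2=-796.50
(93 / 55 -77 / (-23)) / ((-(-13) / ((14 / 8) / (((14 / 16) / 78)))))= 76488 / 1265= 60.46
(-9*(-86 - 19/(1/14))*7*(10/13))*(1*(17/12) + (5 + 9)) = 3418800/13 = 262984.62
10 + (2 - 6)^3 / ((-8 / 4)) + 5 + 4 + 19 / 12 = 631 / 12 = 52.58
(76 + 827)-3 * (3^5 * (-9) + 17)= 7413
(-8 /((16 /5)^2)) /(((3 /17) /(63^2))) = -562275 /32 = -17571.09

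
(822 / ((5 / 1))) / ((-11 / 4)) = -3288 / 55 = -59.78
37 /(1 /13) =481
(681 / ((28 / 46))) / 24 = 5221 / 112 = 46.62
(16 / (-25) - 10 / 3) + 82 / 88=-10037 / 3300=-3.04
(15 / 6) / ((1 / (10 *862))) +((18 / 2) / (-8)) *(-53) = 172877 / 8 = 21609.62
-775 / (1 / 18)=-13950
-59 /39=-1.51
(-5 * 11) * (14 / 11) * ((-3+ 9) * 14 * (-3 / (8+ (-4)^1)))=4410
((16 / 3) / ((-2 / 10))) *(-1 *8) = 640 / 3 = 213.33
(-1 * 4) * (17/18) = -34/9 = -3.78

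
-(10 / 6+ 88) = -269 / 3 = -89.67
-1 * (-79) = 79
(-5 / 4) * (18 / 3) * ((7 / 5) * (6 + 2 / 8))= -525 / 8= -65.62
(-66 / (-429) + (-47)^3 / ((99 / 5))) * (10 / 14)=-33741485 / 9009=-3745.31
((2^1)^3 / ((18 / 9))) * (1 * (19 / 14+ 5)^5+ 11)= 5589975513 / 134456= 41574.76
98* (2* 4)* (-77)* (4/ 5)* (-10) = 482944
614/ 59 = 10.41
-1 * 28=-28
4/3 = 1.33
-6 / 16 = -3 / 8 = -0.38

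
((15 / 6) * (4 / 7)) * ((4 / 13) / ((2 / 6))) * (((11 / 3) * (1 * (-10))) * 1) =-48.35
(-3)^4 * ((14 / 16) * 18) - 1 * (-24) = 5199 / 4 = 1299.75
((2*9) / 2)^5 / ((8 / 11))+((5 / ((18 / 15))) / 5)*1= 1948637 / 24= 81193.21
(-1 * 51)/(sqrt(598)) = -51 * sqrt(598)/598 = -2.09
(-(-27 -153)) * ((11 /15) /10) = 66 /5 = 13.20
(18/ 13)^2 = 324/ 169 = 1.92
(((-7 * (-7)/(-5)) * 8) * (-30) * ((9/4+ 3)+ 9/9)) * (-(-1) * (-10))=-147000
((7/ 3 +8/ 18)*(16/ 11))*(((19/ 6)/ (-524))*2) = -1900/ 38907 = -0.05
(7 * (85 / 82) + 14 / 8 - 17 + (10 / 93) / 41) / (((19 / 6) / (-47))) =5728501 / 48298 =118.61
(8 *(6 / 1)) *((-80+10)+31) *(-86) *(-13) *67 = -140224032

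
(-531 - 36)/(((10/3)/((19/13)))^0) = -567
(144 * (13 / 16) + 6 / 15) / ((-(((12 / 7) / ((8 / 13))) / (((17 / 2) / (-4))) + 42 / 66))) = 768383 / 4415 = 174.04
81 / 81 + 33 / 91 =124 / 91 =1.36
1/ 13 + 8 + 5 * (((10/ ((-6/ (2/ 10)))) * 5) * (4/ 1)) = -25.26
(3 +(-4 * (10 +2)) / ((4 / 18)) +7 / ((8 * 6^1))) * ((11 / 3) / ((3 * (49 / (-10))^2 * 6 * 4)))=-2809675 / 6223392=-0.45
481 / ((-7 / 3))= -1443 / 7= -206.14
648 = 648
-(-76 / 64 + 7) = -93 / 16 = -5.81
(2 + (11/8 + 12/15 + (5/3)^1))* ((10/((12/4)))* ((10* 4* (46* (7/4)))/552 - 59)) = -223619/216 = -1035.27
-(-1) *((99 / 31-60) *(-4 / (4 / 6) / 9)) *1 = 1174 / 31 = 37.87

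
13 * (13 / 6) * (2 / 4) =169 / 12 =14.08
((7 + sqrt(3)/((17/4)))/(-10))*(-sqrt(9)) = 6*sqrt(3)/85 + 21/10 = 2.22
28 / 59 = 0.47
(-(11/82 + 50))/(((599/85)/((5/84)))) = -1747175/4125912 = -0.42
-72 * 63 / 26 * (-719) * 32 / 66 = 8697024 / 143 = 60818.35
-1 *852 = -852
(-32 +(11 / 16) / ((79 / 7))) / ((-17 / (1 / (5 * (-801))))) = -0.00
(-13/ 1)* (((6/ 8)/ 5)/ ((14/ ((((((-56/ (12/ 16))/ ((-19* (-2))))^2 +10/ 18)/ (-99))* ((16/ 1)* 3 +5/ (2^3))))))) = 24187631/ 80055360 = 0.30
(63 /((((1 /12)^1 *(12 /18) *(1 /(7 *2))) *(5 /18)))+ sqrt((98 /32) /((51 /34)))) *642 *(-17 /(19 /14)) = -43664207328 /95-89131 *sqrt(6) /19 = -459634725.85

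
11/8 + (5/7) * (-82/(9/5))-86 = -59051/504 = -117.16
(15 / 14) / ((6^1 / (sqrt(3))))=5 * sqrt(3) / 28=0.31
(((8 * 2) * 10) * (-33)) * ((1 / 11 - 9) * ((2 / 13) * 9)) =846720 / 13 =65132.31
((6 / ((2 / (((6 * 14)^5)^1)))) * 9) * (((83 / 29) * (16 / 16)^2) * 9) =84349166662656 / 29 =2908591953884.69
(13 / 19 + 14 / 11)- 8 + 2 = -845 / 209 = -4.04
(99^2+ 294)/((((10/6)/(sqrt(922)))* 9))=673* sqrt(922)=20435.28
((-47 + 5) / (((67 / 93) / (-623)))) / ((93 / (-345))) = -9027270 / 67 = -134735.37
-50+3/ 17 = -847/ 17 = -49.82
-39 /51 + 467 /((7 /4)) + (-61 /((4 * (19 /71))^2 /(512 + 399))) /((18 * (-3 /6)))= 34981949269 /6186096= 5654.93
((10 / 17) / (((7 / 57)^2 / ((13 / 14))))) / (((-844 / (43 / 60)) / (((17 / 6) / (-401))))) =201799 / 928690336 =0.00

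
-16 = -16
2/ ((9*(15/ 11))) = 22/ 135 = 0.16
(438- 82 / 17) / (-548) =-1841 / 2329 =-0.79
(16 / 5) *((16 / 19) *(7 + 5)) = 3072 / 95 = 32.34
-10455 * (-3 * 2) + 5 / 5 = 62731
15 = 15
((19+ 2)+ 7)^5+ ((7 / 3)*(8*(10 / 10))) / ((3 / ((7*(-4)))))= 154891744 / 9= 17210193.78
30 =30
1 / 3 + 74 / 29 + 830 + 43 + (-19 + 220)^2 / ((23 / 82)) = 289973380 / 2001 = 144914.23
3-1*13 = -10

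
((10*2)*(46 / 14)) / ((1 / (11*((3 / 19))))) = 15180 / 133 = 114.14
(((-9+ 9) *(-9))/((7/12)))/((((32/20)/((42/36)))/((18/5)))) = 0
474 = 474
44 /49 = 0.90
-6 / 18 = -1 / 3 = -0.33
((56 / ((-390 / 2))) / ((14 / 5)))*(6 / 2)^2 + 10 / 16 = -31 / 104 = -0.30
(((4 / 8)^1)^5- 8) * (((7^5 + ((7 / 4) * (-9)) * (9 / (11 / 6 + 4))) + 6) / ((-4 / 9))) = 77060133 / 256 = 301016.14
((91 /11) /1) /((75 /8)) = 728 /825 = 0.88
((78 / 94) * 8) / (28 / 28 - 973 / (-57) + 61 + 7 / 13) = 0.08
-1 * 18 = -18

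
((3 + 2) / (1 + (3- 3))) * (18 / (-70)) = -9 / 7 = -1.29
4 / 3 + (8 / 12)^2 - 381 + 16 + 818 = 4093 / 9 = 454.78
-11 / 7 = -1.57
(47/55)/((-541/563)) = -26461/29755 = -0.89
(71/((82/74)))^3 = 263044.15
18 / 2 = 9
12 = 12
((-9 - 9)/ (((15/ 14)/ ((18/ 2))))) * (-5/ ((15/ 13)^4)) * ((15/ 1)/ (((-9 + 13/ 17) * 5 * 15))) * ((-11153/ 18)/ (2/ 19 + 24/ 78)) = 78679585751/ 5062500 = 15541.65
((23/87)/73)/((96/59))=0.00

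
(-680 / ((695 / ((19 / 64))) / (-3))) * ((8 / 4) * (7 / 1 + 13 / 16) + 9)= 190893 / 8896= 21.46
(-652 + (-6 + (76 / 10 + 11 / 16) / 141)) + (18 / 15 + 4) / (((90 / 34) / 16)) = -106005511 / 169200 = -626.51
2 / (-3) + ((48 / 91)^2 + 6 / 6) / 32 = -498229 / 794976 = -0.63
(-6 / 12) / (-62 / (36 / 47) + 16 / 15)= 0.01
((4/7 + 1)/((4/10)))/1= 55/14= 3.93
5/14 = 0.36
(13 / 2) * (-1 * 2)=-13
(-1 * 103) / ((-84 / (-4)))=-103 / 21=-4.90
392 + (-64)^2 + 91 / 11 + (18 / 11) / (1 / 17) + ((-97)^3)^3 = -760231058654560692.91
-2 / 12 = -1 / 6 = -0.17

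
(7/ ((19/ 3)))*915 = 19215/ 19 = 1011.32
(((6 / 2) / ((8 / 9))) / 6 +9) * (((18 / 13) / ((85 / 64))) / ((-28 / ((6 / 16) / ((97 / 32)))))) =-1944 / 44135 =-0.04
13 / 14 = 0.93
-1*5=-5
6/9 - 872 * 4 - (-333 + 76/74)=-350245/111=-3155.36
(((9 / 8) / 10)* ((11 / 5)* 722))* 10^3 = 178695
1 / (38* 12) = 1 / 456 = 0.00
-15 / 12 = -5 / 4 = -1.25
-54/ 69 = -18/ 23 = -0.78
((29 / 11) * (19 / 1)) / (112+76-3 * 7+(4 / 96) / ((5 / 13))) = 66120 / 220583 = 0.30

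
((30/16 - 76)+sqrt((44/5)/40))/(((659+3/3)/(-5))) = 593/1056 - sqrt(22)/1320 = 0.56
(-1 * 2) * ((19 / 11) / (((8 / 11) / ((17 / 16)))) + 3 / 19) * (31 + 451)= -1571561 / 608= -2584.80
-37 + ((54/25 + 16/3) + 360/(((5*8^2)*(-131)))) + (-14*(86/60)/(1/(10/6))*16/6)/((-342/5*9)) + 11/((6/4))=-23991480649/1088688600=-22.04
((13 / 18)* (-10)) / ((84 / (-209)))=13585 / 756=17.97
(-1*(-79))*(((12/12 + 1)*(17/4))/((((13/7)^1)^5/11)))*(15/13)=3724347165/9653618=385.80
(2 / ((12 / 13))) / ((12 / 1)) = 13 / 72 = 0.18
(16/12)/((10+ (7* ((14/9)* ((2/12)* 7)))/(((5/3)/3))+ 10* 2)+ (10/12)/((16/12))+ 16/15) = 160/6547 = 0.02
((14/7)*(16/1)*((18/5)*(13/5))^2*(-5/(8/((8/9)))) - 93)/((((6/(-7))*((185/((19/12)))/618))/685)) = 129066868273/18500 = 6976587.47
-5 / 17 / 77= -5 / 1309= -0.00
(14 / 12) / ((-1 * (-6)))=7 / 36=0.19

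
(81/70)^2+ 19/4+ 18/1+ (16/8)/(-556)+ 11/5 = 26.29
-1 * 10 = -10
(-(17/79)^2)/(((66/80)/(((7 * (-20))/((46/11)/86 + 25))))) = 8698900/27728763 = 0.31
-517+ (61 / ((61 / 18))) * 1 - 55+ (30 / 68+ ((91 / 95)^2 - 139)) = -212230121 / 306850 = -691.64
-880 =-880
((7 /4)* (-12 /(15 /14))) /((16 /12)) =-147 /10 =-14.70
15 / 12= 5 / 4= 1.25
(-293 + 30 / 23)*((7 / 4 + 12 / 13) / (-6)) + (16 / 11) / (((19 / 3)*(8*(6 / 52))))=130.20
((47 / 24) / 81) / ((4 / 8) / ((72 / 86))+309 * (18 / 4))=47 / 2704293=0.00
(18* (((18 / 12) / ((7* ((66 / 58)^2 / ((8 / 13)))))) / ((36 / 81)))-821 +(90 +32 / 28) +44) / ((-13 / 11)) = 7506559 / 13013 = 576.85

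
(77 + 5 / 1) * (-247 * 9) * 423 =-77106978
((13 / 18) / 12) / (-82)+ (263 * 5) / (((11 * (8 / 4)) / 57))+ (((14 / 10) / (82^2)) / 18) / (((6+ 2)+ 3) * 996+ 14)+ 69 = 95188865299607 / 27384246450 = 3476.04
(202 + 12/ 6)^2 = 41616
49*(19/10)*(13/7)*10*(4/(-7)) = -988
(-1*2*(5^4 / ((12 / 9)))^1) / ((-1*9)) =625 / 6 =104.17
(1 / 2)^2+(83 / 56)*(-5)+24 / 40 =-6.56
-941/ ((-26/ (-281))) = -264421/ 26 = -10170.04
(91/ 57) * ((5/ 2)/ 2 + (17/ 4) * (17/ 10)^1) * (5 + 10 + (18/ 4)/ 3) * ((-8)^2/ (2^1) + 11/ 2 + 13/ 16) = 208014807/ 24320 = 8553.24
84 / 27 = 28 / 9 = 3.11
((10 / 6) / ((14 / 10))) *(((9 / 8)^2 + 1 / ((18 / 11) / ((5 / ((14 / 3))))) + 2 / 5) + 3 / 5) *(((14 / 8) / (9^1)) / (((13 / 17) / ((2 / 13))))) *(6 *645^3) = 16578451796875 / 75712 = 218967294.44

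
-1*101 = -101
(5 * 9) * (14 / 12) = 105 / 2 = 52.50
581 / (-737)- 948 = -699257 / 737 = -948.79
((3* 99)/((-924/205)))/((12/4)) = -615/28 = -21.96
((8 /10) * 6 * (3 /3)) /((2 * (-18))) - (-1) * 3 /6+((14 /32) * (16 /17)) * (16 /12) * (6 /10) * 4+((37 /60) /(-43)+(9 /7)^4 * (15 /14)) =225951311 /49143668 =4.60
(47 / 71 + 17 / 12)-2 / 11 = 17777 / 9372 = 1.90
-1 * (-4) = 4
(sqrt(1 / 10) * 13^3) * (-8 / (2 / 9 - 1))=79092 * sqrt(10) / 35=7146.02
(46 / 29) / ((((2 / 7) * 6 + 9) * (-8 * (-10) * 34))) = 161 / 2958000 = 0.00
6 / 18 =0.33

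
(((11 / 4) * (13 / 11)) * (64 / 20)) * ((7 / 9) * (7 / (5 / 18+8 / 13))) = 66248 / 1045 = 63.40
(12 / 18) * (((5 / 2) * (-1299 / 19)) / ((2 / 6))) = -6495 / 19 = -341.84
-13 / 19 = -0.68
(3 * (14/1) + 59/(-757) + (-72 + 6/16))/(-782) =179881/4735792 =0.04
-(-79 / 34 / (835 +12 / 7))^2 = -305809 / 39655943044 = -0.00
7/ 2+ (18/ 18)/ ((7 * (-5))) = 243/ 70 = 3.47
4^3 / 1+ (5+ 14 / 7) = 71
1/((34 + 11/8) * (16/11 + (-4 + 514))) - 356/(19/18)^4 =-29750625586900/103745811359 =-286.76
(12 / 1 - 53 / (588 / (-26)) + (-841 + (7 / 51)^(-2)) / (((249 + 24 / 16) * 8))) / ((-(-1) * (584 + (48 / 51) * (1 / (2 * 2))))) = 11643895 / 487641336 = 0.02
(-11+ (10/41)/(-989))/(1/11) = -4906539/40549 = -121.00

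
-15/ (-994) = 15/ 994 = 0.02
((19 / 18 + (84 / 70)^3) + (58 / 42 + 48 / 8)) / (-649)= -160091 / 10221750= -0.02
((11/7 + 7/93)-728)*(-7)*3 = 472856/31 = 15253.42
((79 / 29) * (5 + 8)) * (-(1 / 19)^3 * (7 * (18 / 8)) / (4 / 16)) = -0.33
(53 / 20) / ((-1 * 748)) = -0.00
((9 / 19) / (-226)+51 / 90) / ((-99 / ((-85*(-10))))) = -3090940 / 637659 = -4.85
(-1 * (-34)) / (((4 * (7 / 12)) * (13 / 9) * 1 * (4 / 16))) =3672 / 91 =40.35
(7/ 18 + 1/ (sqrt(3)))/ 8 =7/ 144 + sqrt(3)/ 24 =0.12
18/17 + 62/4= 563/34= 16.56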